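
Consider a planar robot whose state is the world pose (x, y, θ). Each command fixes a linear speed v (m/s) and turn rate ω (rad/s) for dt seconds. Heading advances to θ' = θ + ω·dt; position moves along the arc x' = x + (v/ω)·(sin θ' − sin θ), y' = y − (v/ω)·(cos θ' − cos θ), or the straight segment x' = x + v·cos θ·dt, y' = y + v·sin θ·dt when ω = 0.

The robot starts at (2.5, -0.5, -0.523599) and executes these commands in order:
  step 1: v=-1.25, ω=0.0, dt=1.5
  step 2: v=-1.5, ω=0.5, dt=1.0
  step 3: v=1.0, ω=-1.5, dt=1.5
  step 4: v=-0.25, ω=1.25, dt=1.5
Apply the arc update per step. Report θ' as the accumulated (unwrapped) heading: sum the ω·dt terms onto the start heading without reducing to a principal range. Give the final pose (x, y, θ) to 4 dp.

step 1: θ'=-0.5236 (straight) → pose (0.8762, 0.4375, -0.5236)
step 2: θ'=-0.0236 (R=-3.0000) → pose (-0.5530, 0.8386, -0.0236)
step 3: θ'=-2.2736 (R=-0.6667) → pose (-0.0600, -0.2588, -2.2736)
step 4: θ'=-0.3986 (R=-0.2000) → pose (-0.1350, 0.0548, -0.3986)

(-0.1350, 0.0548, -0.3986)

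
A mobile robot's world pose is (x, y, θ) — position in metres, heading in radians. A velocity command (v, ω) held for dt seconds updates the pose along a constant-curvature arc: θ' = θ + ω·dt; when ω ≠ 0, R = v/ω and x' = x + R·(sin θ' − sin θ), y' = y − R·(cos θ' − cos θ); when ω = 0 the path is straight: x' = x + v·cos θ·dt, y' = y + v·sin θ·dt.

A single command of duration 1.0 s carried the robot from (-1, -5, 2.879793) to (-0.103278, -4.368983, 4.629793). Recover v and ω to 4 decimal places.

Δθ = 4.629793 − 2.879793 = 1.750000
ω = Δθ/dt = 1.750000/1.0 = 1.7500
R = Δx/(sin θ' − sin θ) = -0.7143
v = R·ω = -0.7143·1.7500 = -1.2500

v = -1.2500, ω = 1.7500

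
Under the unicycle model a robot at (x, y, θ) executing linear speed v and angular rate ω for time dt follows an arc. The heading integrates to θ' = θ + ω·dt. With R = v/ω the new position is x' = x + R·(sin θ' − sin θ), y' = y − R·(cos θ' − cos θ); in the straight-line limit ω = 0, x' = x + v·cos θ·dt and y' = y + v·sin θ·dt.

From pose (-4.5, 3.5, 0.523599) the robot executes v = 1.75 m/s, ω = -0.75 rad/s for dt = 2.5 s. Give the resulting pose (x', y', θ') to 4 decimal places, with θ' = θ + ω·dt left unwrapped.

θ' = 0.5236 + -0.75·2.5 = -1.3514
R = v/ω = 1.75/-0.75 = -2.3333
x' = -4.5 + -2.3333·(sin -1.3514 − sin 0.5236) = -1.0559
y' = 3.5 − -2.3333·(cos -1.3514 − cos 0.5236) = 1.9871

(-1.0559, 1.9871, -1.3514)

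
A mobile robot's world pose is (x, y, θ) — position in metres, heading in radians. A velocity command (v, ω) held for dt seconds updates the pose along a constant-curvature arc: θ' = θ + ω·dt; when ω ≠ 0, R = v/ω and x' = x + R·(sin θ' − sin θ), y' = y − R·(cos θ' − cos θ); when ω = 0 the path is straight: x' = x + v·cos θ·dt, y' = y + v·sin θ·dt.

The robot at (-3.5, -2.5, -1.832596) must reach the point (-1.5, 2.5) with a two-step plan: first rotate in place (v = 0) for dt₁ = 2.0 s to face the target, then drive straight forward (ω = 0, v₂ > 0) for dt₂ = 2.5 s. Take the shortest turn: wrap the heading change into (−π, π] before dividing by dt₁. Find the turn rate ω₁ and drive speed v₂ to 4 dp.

ω₁ = 1.5114, v₂ = 2.1541

heading to target = atan2(2.5−-2.5, -1.5−-3.5) = 1.1903
Δθ = wrap(1.1903 − -1.8326) = 3.0229; ω₁ = Δθ/dt₁ = 1.5114
distance = √((-1.5−-3.5)² + (2.5−-2.5)²) = 5.3852; v₂ = distance/dt₂ = 2.1541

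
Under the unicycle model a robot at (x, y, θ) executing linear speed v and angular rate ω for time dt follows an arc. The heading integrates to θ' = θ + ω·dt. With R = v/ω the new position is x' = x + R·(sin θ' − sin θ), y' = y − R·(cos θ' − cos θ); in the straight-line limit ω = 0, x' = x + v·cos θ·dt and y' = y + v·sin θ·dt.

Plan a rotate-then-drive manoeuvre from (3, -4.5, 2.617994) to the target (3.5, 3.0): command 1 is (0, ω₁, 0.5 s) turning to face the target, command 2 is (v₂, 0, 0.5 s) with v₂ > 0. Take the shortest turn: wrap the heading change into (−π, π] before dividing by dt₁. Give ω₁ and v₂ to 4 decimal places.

heading to target = atan2(3−-4.5, 3.5−3) = 1.5042
Δθ = wrap(1.5042 − 2.6180) = -1.1138; ω₁ = Δθ/dt₁ = -2.2275
distance = √((3.5−3)² + (3−-4.5)²) = 7.5166; v₂ = distance/dt₂ = 15.0333

ω₁ = -2.2275, v₂ = 15.0333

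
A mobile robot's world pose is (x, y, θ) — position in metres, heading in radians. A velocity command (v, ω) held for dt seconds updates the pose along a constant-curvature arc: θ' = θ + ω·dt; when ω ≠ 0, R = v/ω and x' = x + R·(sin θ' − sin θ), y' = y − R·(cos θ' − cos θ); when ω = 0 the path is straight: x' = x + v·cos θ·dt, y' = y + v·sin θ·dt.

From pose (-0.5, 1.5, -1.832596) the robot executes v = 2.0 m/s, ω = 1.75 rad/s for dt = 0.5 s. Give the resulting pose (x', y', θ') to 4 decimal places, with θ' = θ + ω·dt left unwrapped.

(-0.3307, 0.5465, -0.9576)

θ' = -1.8326 + 1.75·0.5 = -0.9576
R = v/ω = 2.0/1.75 = 1.1429
x' = -0.5 + 1.1429·(sin -0.9576 − sin -1.8326) = -0.3307
y' = 1.5 − 1.1429·(cos -0.9576 − cos -1.8326) = 0.5465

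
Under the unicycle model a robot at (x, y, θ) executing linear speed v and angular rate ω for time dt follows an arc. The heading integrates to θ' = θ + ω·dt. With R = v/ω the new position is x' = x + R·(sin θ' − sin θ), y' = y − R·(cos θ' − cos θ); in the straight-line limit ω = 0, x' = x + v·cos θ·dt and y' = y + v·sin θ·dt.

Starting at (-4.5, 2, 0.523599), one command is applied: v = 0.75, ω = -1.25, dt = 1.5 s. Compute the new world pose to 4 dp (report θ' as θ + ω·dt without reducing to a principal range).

(-3.6144, 1.6110, -1.3514)

θ' = 0.5236 + -1.25·1.5 = -1.3514
R = v/ω = 0.75/-1.25 = -0.6000
x' = -4.5 + -0.6000·(sin -1.3514 − sin 0.5236) = -3.6144
y' = 2 − -0.6000·(cos -1.3514 − cos 0.5236) = 1.6110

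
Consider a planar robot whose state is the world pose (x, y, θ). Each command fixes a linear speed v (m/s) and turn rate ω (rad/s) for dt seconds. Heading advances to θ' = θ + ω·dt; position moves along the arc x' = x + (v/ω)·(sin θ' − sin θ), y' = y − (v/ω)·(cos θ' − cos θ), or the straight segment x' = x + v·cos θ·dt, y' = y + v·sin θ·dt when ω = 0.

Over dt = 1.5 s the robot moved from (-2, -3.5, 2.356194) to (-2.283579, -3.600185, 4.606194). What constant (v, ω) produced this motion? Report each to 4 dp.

v = 0.2500, ω = 1.5000

Δθ = 4.606194 − 2.356194 = 2.250000
ω = Δθ/dt = 2.250000/1.5 = 1.5000
R = Δx/(sin θ' − sin θ) = 0.1667
v = R·ω = 0.1667·1.5000 = 0.2500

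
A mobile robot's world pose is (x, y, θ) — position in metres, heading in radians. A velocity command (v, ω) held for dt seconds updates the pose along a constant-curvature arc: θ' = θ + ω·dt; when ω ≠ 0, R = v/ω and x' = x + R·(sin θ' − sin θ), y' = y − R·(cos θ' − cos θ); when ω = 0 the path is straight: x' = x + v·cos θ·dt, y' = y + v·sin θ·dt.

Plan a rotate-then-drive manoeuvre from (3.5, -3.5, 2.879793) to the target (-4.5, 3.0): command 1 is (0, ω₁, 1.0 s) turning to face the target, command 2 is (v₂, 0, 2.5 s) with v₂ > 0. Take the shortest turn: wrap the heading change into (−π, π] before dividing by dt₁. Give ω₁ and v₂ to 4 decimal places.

heading to target = atan2(3−-3.5, -4.5−3.5) = 2.4593
Δθ = wrap(2.4593 − 2.8798) = -0.4205; ω₁ = Δθ/dt₁ = -0.4205
distance = √((-4.5−3.5)² + (3−-3.5)²) = 10.3078; v₂ = distance/dt₂ = 4.1231

ω₁ = -0.4205, v₂ = 4.1231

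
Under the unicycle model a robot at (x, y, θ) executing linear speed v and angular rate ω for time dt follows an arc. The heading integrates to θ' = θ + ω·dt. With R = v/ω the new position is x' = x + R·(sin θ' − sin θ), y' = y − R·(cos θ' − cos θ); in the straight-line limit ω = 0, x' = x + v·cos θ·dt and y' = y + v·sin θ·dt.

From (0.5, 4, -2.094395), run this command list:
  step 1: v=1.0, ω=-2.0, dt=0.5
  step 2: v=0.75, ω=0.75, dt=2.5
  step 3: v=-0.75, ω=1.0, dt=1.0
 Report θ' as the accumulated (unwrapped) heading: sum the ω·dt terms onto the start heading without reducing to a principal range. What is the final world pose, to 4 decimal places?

(-1.3421, 2.8813, -0.2194)

step 1: θ'=-3.0944 (R=-0.5000) → pose (0.0906, 3.7506, -3.0944)
step 2: θ'=-1.2194 (R=1.0000) → pose (-0.8011, 2.4075, -1.2194)
step 3: θ'=-0.2194 (R=-0.7500) → pose (-1.3421, 2.8813, -0.2194)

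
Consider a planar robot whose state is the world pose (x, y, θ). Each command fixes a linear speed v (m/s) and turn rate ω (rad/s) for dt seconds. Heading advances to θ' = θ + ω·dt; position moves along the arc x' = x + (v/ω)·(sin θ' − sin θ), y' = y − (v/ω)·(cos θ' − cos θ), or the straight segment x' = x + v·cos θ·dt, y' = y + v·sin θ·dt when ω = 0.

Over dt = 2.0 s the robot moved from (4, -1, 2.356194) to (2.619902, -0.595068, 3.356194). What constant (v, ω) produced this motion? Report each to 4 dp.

v = 0.7500, ω = 0.5000

Δθ = 3.356194 − 2.356194 = 1.000000
ω = Δθ/dt = 1.000000/2.0 = 0.5000
R = Δx/(sin θ' − sin θ) = 1.5000
v = R·ω = 1.5000·0.5000 = 0.7500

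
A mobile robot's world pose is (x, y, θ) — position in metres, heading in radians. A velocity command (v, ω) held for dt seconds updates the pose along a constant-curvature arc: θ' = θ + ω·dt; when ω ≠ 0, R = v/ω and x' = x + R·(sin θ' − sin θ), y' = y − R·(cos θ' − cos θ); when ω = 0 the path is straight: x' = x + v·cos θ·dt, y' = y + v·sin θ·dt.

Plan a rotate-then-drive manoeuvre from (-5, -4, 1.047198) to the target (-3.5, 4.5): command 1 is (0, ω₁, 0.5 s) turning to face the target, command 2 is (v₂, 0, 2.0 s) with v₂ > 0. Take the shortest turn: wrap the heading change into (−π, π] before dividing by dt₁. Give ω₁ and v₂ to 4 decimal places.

heading to target = atan2(4.5−-4, -3.5−-5) = 1.3961
Δθ = wrap(1.3961 − 1.0472) = 0.3489; ω₁ = Δθ/dt₁ = 0.6979
distance = √((-3.5−-5)² + (4.5−-4)²) = 8.6313; v₂ = distance/dt₂ = 4.3157

ω₁ = 0.6979, v₂ = 4.3157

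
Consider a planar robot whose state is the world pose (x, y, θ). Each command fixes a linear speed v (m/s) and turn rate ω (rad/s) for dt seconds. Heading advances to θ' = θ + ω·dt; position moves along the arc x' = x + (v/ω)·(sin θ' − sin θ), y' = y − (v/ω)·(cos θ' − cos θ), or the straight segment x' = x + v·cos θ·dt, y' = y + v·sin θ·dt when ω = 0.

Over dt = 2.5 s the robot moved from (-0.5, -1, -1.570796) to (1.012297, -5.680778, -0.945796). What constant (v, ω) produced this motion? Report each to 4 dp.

Δθ = -0.945796 − -1.570796 = 0.625000
ω = Δθ/dt = 0.625000/2.5 = 0.2500
R = −Δy/(cos θ' − cos θ) = 8.0000
v = R·ω = 8.0000·0.2500 = 2.0000

v = 2.0000, ω = 0.2500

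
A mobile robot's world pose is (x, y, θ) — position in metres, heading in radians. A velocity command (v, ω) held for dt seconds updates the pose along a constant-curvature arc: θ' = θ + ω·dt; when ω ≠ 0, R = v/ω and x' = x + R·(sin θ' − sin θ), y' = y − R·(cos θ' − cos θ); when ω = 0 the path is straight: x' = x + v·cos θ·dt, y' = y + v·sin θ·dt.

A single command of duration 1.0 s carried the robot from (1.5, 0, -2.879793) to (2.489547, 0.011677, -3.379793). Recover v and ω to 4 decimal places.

Δθ = -3.379793 − -2.879793 = -0.500000
ω = Δθ/dt = -0.500000/1.0 = -0.5000
R = Δx/(sin θ' − sin θ) = 2.0000
v = R·ω = 2.0000·-0.5000 = -1.0000

v = -1.0000, ω = -0.5000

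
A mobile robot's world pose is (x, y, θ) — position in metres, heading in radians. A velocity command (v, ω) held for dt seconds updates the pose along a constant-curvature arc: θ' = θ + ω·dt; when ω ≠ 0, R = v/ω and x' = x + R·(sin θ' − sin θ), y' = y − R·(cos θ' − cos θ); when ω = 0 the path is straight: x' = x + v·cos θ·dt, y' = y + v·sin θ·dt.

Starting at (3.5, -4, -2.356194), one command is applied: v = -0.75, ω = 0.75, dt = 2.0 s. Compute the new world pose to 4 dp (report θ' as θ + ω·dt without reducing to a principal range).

(3.5482, -2.6376, -0.8562)

θ' = -2.3562 + 0.75·2.0 = -0.8562
R = v/ω = -0.75/0.75 = -1.0000
x' = 3.5 + -1.0000·(sin -0.8562 − sin -2.3562) = 3.5482
y' = -4 − -1.0000·(cos -0.8562 − cos -2.3562) = -2.6376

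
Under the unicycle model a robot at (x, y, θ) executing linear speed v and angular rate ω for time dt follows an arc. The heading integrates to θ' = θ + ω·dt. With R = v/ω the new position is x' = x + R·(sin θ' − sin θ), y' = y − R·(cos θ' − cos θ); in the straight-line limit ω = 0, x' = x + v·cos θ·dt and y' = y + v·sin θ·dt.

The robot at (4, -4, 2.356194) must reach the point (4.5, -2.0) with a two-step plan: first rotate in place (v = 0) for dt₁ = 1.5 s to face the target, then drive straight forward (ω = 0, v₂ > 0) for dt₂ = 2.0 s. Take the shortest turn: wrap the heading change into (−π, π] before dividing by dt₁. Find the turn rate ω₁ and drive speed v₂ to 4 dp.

ω₁ = -0.6869, v₂ = 1.0308

heading to target = atan2(-2−-4, 4.5−4) = 1.3258
Δθ = wrap(1.3258 − 2.3562) = -1.0304; ω₁ = Δθ/dt₁ = -0.6869
distance = √((4.5−4)² + (-2−-4)²) = 2.0616; v₂ = distance/dt₂ = 1.0308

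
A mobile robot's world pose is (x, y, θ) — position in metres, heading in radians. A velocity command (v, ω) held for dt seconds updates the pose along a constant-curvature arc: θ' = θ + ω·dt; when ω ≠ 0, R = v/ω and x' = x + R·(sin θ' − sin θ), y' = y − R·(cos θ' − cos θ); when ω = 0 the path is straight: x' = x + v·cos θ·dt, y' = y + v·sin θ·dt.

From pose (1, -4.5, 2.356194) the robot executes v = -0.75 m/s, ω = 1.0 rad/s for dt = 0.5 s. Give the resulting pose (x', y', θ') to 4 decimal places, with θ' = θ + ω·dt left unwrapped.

θ' = 2.3562 + 1.0·0.5 = 2.8562
R = v/ω = -0.75/1.0 = -0.7500
x' = 1 + -0.7500·(sin 2.8562 − sin 2.3562) = 1.3192
y' = -4.5 − -0.7500·(cos 2.8562 − cos 2.3562) = -4.6893

(1.3192, -4.6893, 2.8562)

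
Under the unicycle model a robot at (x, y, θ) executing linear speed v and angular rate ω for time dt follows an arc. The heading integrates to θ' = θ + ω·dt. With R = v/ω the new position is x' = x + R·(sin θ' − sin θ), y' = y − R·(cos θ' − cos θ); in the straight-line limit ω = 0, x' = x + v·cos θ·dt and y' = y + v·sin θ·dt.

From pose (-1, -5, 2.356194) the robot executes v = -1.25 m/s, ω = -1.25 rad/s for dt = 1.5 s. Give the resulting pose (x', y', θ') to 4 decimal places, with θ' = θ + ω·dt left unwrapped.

θ' = 2.3562 + -1.25·1.5 = 0.4812
R = v/ω = -1.25/-1.25 = 1.0000
x' = -1 + 1.0000·(sin 0.4812 − sin 2.3562) = -1.2443
y' = -5 − 1.0000·(cos 0.4812 − cos 2.3562) = -6.5935

(-1.2443, -6.5935, 0.4812)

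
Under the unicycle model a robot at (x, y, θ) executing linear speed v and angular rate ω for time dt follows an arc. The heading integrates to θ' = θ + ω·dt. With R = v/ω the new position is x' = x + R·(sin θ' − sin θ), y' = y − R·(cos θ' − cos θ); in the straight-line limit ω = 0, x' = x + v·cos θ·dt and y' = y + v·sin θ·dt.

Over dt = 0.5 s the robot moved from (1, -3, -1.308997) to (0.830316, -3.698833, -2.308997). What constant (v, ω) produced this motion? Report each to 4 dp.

Δθ = -2.308997 − -1.308997 = -1.000000
ω = Δθ/dt = -1.000000/0.5 = -2.0000
R = −Δy/(cos θ' − cos θ) = -0.7500
v = R·ω = -0.7500·-2.0000 = 1.5000

v = 1.5000, ω = -2.0000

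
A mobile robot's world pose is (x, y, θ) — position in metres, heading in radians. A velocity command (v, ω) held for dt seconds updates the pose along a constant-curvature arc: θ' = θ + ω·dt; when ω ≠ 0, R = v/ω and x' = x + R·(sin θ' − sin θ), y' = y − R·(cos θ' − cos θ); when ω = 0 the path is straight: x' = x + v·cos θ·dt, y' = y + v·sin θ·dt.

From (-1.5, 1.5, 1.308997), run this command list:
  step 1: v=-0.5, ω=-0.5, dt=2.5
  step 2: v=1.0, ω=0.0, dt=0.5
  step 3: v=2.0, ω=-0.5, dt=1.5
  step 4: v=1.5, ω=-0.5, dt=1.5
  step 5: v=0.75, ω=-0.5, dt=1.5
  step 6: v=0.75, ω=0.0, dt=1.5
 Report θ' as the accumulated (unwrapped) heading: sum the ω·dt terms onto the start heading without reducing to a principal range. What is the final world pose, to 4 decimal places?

step 1: θ'=0.0590 (R=1.0000) → pose (-2.4070, 0.7606, 0.0590)
step 2: θ'=0.0590 (straight) → pose (-1.9078, 0.7900, 0.0590)
step 3: θ'=-0.6910 (R=-4.0000) → pose (0.8773, -0.1206, -0.6910)
step 4: θ'=-1.4410 (R=-3.0000) → pose (1.9401, -2.0441, -1.4410)
step 5: θ'=-2.1910 (R=-1.5000) → pose (1.6733, -3.1101, -2.1910)
step 6: θ'=-2.1910 (straight) → pose (1.0195, -4.0255, -2.1910)

(1.0195, -4.0255, -2.1910)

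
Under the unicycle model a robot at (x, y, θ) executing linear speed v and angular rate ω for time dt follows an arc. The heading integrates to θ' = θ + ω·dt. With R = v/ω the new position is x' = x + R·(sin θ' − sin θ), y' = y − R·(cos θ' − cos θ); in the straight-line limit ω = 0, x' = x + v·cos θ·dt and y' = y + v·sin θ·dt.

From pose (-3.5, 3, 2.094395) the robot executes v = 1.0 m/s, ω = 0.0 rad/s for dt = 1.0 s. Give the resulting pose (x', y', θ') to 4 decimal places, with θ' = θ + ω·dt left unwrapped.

(-4.0000, 3.8660, 2.0944)

θ' = 2.0944 + 0.0·1.0 = 2.0944
ω = 0 → straight: x' = -3.5 + 1.0·cos(2.0944)·1.0 = -4.0000
y' = 3 + 1.0·sin(2.0944)·1.0 = 3.8660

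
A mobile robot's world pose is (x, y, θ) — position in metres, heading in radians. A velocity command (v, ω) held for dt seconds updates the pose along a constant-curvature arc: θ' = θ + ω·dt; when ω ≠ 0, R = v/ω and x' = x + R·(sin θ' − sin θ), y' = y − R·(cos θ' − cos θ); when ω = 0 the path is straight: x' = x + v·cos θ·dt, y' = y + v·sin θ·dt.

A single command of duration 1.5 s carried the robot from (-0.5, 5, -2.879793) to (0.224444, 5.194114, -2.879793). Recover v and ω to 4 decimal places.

Δθ = -2.879793 − -2.879793 = 0.000000
ω = Δθ/dt = 0.000000/1.5 = 0.0000
ω = 0 → v = (Δx·cos θ + Δy·sin θ)/dt = -0.5000

v = -0.5000, ω = 0.0000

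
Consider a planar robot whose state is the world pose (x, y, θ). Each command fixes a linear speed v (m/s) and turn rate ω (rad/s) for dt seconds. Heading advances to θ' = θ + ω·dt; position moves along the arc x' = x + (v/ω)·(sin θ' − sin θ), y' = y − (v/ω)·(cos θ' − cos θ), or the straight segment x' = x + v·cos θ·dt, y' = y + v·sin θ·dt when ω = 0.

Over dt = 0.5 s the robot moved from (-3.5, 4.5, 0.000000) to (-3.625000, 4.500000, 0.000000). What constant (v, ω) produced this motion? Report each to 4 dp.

Δθ = 0.000000 − 0.000000 = 0.000000
ω = Δθ/dt = 0.000000/0.5 = 0.0000
ω = 0 → v = (Δx·cos θ + Δy·sin θ)/dt = -0.2500

v = -0.2500, ω = 0.0000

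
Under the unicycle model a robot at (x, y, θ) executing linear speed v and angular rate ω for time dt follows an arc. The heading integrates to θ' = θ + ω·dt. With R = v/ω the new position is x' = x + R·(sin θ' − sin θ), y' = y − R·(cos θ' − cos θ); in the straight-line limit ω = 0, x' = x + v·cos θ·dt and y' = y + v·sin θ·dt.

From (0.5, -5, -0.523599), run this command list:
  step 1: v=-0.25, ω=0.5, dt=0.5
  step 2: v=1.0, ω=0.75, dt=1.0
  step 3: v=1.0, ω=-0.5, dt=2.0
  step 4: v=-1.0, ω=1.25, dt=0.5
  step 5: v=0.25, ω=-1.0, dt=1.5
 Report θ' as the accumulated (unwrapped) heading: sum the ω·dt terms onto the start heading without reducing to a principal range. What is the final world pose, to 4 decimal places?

step 1: θ'=-0.2736 (R=-0.5000) → pose (0.3851, -4.9516, -0.2736)
step 2: θ'=0.4764 (R=1.3333) → pose (1.3568, -4.8527, 0.4764)
step 3: θ'=-0.5236 (R=-2.0000) → pose (3.2740, -4.8980, -0.5236)
step 4: θ'=0.1014 (R=-0.8000) → pose (2.7930, -4.7949, 0.1014)
step 5: θ'=-1.3986 (R=-0.2500) → pose (3.0646, -5.0008, -1.3986)

(3.0646, -5.0008, -1.3986)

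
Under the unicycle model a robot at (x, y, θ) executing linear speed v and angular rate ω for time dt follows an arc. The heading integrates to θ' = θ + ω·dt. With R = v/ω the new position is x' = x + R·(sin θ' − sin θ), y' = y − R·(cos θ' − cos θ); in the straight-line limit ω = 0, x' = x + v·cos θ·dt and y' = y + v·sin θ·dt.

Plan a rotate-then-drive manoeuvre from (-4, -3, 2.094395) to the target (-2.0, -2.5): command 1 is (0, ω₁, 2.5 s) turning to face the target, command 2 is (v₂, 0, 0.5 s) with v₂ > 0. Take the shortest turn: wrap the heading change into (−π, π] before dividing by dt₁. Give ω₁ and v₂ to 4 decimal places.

ω₁ = -0.7398, v₂ = 4.1231

heading to target = atan2(-2.5−-3, -2−-4) = 0.2450
Δθ = wrap(0.2450 − 2.0944) = -1.8494; ω₁ = Δθ/dt₁ = -0.7398
distance = √((-2−-4)² + (-2.5−-3)²) = 2.0616; v₂ = distance/dt₂ = 4.1231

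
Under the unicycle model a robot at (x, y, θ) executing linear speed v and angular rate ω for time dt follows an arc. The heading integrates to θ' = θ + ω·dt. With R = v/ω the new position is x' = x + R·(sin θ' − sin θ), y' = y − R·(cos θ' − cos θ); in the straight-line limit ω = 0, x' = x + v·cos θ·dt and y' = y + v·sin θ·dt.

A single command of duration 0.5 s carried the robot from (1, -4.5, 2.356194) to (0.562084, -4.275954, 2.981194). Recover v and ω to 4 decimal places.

Δθ = 2.981194 − 2.356194 = 0.625000
ω = Δθ/dt = 0.625000/0.5 = 1.2500
R = Δx/(sin θ' − sin θ) = 0.8000
v = R·ω = 0.8000·1.2500 = 1.0000

v = 1.0000, ω = 1.2500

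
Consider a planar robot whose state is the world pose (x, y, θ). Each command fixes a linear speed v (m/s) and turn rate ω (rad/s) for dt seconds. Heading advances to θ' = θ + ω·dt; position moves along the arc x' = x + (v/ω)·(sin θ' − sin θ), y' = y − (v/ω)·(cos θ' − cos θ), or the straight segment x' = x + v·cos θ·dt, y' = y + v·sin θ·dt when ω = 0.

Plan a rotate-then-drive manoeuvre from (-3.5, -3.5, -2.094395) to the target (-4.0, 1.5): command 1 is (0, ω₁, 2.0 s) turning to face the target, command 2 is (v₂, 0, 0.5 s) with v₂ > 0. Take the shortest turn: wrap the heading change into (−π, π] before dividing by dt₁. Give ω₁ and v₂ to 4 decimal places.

heading to target = atan2(1.5−-3.5, -4−-3.5) = 1.6705
Δθ = wrap(1.6705 − -2.0944) = -2.5183; ω₁ = Δθ/dt₁ = -1.2592
distance = √((-4−-3.5)² + (1.5−-3.5)²) = 5.0249; v₂ = distance/dt₂ = 10.0499

ω₁ = -1.2592, v₂ = 10.0499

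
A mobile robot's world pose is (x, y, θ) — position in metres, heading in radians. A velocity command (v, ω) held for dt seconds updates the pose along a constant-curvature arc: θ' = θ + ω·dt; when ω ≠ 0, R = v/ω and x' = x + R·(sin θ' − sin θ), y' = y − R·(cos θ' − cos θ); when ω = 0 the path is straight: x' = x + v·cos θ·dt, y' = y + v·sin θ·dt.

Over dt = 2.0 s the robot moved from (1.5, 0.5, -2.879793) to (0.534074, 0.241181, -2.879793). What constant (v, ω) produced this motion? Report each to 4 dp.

Δθ = -2.879793 − -2.879793 = 0.000000
ω = Δθ/dt = 0.000000/2.0 = 0.0000
ω = 0 → v = (Δx·cos θ + Δy·sin θ)/dt = 0.5000

v = 0.5000, ω = 0.0000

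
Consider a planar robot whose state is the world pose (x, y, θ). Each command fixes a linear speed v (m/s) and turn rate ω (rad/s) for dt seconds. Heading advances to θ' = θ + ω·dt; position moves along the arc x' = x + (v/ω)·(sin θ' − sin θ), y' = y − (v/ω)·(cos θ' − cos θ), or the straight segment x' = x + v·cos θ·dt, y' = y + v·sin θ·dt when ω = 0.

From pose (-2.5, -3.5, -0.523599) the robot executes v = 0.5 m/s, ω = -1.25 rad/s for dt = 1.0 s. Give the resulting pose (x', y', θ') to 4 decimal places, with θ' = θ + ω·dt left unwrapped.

(-2.3082, -3.9270, -1.7736)

θ' = -0.5236 + -1.25·1.0 = -1.7736
R = v/ω = 0.5/-1.25 = -0.4000
x' = -2.5 + -0.4000·(sin -1.7736 − sin -0.5236) = -2.3082
y' = -3.5 − -0.4000·(cos -1.7736 − cos -0.5236) = -3.9270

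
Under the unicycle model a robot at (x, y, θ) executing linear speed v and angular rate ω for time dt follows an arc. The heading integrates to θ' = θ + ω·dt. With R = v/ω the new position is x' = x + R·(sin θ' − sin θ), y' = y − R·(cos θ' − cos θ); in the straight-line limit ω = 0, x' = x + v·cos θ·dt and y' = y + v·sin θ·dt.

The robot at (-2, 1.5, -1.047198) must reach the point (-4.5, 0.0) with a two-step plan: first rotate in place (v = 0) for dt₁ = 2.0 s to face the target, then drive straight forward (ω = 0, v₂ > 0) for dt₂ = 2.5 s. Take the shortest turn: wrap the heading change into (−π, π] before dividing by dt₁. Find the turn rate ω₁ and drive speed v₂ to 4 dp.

ω₁ = -0.7770, v₂ = 1.1662

heading to target = atan2(0−1.5, -4.5−-2) = -2.6012
Δθ = wrap(-2.6012 − -1.0472) = -1.5540; ω₁ = Δθ/dt₁ = -0.7770
distance = √((-4.5−-2)² + (0−1.5)²) = 2.9155; v₂ = distance/dt₂ = 1.1662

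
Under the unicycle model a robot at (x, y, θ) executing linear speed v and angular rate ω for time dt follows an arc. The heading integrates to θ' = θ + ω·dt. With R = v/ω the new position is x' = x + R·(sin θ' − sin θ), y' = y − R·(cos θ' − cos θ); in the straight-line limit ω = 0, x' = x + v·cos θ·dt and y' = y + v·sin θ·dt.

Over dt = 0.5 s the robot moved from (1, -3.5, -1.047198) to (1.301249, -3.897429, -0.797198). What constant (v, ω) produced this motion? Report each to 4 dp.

v = 1.0000, ω = 0.5000

Δθ = -0.797198 − -1.047198 = 0.250000
ω = Δθ/dt = 0.250000/0.5 = 0.5000
R = −Δy/(cos θ' − cos θ) = 2.0000
v = R·ω = 2.0000·0.5000 = 1.0000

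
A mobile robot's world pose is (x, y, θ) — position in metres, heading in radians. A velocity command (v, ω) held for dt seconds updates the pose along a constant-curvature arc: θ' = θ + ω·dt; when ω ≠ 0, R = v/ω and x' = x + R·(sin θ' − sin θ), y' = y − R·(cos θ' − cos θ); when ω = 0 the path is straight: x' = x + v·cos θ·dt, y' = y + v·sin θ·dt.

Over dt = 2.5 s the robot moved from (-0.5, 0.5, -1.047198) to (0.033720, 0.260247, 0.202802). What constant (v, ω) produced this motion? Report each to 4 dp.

v = 0.2500, ω = 0.5000

Δθ = 0.202802 − -1.047198 = 1.250000
ω = Δθ/dt = 1.250000/2.5 = 0.5000
R = Δx/(sin θ' − sin θ) = 0.5000
v = R·ω = 0.5000·0.5000 = 0.2500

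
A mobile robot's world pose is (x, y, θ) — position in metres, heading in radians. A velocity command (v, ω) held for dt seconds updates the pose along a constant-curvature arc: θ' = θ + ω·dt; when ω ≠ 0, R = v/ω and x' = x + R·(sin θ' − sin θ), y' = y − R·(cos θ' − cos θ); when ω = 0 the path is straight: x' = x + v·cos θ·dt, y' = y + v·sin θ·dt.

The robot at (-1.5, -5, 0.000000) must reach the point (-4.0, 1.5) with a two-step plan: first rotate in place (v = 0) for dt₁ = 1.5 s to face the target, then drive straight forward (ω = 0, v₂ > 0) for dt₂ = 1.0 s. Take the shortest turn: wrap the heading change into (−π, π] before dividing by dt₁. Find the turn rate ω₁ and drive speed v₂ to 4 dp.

heading to target = atan2(1.5−-5, -4−-1.5) = 1.9380
Δθ = wrap(1.9380 − 0.0000) = 1.9380; ω₁ = Δθ/dt₁ = 1.2920
distance = √((-4−-1.5)² + (1.5−-5)²) = 6.9642; v₂ = distance/dt₂ = 6.9642

ω₁ = 1.2920, v₂ = 6.9642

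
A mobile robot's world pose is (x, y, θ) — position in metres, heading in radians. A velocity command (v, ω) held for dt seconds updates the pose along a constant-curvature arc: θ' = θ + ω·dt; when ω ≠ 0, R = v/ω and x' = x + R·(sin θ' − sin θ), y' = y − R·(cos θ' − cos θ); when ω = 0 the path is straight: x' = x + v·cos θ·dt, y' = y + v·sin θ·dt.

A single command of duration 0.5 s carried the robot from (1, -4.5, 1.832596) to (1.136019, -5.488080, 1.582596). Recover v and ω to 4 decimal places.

Δθ = 1.582596 − 1.832596 = -0.250000
ω = Δθ/dt = -0.250000/0.5 = -0.5000
R = −Δy/(cos θ' − cos θ) = 4.0000
v = R·ω = 4.0000·-0.5000 = -2.0000

v = -2.0000, ω = -0.5000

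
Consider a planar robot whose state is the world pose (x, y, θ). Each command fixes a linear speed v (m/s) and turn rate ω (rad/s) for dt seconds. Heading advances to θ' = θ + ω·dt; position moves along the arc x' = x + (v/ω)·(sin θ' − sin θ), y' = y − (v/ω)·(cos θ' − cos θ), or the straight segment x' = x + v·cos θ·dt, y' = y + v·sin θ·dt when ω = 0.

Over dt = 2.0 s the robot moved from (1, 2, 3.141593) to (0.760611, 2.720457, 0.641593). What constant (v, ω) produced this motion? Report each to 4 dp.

Δθ = 0.641593 − 3.141593 = -2.500000
ω = Δθ/dt = -2.500000/2.0 = -1.2500
R = −Δy/(cos θ' − cos θ) = -0.4000
v = R·ω = -0.4000·-1.2500 = 0.5000

v = 0.5000, ω = -1.2500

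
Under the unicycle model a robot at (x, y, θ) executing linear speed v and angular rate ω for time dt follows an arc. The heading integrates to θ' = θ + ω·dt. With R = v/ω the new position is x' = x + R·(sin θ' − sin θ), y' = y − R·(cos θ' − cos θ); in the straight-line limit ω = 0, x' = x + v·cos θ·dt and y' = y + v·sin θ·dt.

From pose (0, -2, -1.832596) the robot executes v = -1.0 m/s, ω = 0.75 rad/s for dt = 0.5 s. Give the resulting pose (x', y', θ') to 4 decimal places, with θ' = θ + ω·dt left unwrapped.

(0.0369, -1.5043, -1.4576)

θ' = -1.8326 + 0.75·0.5 = -1.4576
R = v/ω = -1.0/0.75 = -1.3333
x' = 0 + -1.3333·(sin -1.4576 − sin -1.8326) = 0.0369
y' = -2 − -1.3333·(cos -1.4576 − cos -1.8326) = -1.5043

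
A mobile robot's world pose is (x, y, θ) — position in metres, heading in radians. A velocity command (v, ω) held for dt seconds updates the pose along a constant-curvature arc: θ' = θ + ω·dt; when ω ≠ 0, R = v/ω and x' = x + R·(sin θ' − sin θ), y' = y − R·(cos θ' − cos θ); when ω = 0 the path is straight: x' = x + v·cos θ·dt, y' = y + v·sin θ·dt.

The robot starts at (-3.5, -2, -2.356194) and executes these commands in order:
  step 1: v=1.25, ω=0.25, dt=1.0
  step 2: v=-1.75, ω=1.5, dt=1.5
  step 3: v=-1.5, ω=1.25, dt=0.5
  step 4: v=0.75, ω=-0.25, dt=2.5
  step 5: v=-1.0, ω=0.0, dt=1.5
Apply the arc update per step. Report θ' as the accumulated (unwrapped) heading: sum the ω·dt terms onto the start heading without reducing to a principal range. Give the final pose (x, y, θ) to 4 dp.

(-5.9264, -0.9621, 0.1438)

step 1: θ'=-2.1062 (R=5.0000) → pose (-4.2648, -2.9846, -2.1062)
step 2: θ'=0.1438 (R=-1.1667) → pose (-5.4354, -1.2348, 0.1438)
step 3: θ'=0.7688 (R=-1.2000) → pose (-6.0978, -1.5599, 0.7688)
step 4: θ'=0.1438 (R=-3.0000) → pose (-4.4419, -0.7471, 0.1438)
step 5: θ'=0.1438 (straight) → pose (-5.9264, -0.9621, 0.1438)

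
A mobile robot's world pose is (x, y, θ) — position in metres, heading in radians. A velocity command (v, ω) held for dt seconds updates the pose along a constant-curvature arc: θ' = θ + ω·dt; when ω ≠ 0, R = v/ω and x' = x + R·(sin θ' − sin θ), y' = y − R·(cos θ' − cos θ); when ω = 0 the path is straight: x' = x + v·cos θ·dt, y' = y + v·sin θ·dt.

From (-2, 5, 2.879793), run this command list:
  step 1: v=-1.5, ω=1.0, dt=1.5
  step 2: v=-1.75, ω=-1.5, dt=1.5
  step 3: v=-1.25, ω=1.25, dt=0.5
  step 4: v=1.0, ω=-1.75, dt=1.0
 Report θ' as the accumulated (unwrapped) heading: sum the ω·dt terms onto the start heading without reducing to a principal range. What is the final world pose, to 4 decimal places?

(2.1016, 6.6368, 1.0048)

step 1: θ'=4.3798 (R=-1.5000) → pose (-0.1940, 5.9591, 4.3798)
step 2: θ'=2.1298 (R=1.1667) → pose (1.8978, 6.1970, 2.1298)
step 3: θ'=2.7548 (R=-1.0000) → pose (2.3684, 5.8012, 2.7548)
step 4: θ'=1.0048 (R=-0.5714) → pose (2.1016, 6.6368, 1.0048)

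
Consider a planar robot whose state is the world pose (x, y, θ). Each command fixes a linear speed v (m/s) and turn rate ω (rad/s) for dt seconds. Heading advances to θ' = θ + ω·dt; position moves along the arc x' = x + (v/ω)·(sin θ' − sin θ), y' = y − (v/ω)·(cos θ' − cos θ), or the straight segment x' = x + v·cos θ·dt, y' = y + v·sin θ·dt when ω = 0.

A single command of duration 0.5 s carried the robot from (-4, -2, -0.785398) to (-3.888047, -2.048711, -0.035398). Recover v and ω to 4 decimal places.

v = 0.2500, ω = 1.5000

Δθ = -0.035398 − -0.785398 = 0.750000
ω = Δθ/dt = 0.750000/0.5 = 1.5000
R = Δx/(sin θ' − sin θ) = 0.1667
v = R·ω = 0.1667·1.5000 = 0.2500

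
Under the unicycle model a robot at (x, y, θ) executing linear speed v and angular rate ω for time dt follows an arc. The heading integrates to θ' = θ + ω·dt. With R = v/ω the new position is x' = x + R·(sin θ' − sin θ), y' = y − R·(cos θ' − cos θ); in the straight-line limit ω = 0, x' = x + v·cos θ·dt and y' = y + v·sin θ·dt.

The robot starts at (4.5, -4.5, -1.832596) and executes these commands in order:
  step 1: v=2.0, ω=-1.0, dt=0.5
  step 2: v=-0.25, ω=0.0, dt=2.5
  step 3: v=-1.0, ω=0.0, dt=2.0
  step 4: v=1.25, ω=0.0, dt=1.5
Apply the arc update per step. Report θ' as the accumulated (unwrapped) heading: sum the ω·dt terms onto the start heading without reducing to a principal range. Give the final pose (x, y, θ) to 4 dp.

step 1: θ'=-2.3326 (R=-2.0000) → pose (4.0153, -5.3628, -2.3326)
step 2: θ'=-2.3326 (straight) → pose (4.4467, -4.9106, -2.3326)
step 3: θ'=-2.3326 (straight) → pose (5.8272, -3.4634, -2.3326)
step 4: θ'=-2.3326 (straight) → pose (4.5330, -4.8201, -2.3326)

(4.5330, -4.8201, -2.3326)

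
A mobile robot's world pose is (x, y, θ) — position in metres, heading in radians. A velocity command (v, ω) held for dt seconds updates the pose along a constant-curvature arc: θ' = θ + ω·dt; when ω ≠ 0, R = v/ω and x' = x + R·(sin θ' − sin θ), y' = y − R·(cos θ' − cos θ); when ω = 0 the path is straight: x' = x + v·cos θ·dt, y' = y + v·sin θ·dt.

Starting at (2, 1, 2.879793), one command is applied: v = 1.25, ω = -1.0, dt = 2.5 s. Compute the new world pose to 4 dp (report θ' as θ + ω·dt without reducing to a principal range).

(1.8601, 3.3683, 0.3798)

θ' = 2.8798 + -1.0·2.5 = 0.3798
R = v/ω = 1.25/-1.0 = -1.2500
x' = 2 + -1.2500·(sin 0.3798 − sin 2.8798) = 1.8601
y' = 1 − -1.2500·(cos 0.3798 − cos 2.8798) = 3.3683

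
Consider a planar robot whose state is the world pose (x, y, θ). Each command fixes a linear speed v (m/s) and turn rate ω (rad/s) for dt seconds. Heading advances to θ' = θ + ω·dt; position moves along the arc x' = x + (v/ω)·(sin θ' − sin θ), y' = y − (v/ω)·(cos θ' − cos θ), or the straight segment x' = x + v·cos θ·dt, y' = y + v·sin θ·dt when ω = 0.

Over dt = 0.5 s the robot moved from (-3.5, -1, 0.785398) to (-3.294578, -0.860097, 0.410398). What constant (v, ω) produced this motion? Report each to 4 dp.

v = 0.5000, ω = -0.7500

Δθ = 0.410398 − 0.785398 = -0.375000
ω = Δθ/dt = -0.375000/0.5 = -0.7500
R = Δx/(sin θ' − sin θ) = -0.6667
v = R·ω = -0.6667·-0.7500 = 0.5000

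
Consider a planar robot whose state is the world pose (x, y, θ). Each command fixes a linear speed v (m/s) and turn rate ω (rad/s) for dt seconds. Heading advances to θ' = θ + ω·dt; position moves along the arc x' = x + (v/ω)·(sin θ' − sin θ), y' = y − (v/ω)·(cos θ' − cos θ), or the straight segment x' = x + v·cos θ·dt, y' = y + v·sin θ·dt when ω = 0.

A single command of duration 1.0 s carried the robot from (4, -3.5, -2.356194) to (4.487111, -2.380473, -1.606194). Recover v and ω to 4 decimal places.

Δθ = -1.606194 − -2.356194 = 0.750000
ω = Δθ/dt = 0.750000/1.0 = 0.7500
R = −Δy/(cos θ' − cos θ) = -1.6667
v = R·ω = -1.6667·0.7500 = -1.2500

v = -1.2500, ω = 0.7500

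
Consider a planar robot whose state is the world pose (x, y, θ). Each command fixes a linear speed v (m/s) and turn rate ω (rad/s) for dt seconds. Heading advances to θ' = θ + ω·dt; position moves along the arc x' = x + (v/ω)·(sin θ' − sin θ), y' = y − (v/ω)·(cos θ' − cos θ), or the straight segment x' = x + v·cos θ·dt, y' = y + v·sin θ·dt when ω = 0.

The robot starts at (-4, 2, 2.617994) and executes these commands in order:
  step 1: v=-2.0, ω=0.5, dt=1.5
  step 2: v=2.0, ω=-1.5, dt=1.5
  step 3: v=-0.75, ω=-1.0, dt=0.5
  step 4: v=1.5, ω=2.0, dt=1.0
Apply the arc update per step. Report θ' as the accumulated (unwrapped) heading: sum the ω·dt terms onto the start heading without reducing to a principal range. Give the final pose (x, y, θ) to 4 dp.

(-2.8998, 4.4264, 2.6180)

step 1: θ'=3.3680 (R=-4.0000) → pose (-1.1021, 1.5662, 3.3680)
step 2: θ'=1.1180 (R=-1.3333) → pose (-2.6004, 3.4488, 1.1180)
step 3: θ'=0.6180 (R=0.7500) → pose (-2.8402, 3.1656, 0.6180)
step 4: θ'=2.6180 (R=0.7500) → pose (-2.8998, 4.4264, 2.6180)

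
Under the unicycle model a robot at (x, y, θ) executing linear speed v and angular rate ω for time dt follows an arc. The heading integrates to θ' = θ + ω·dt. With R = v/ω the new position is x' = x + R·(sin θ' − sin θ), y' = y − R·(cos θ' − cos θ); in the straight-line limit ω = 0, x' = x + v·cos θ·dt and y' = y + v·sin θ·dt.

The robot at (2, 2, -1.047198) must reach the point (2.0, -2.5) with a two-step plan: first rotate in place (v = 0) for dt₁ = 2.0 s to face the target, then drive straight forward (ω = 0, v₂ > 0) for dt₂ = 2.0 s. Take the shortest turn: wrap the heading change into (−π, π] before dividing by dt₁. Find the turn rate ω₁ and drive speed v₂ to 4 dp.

heading to target = atan2(-2.5−2, 2−2) = -1.5708
Δθ = wrap(-1.5708 − -1.0472) = -0.5236; ω₁ = Δθ/dt₁ = -0.2618
distance = √((2−2)² + (-2.5−2)²) = 4.5000; v₂ = distance/dt₂ = 2.2500

ω₁ = -0.2618, v₂ = 2.2500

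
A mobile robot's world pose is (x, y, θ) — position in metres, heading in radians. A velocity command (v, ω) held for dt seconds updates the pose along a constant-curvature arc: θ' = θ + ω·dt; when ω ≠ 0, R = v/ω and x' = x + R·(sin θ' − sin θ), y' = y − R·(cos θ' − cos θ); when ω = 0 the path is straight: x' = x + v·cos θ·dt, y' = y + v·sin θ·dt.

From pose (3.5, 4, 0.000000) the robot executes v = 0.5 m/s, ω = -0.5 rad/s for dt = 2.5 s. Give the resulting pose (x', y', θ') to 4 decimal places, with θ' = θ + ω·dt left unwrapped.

θ' = 0.0000 + -0.5·2.5 = -1.2500
R = v/ω = 0.5/-0.5 = -1.0000
x' = 3.5 + -1.0000·(sin -1.2500 − sin 0.0000) = 4.4490
y' = 4 − -1.0000·(cos -1.2500 − cos 0.0000) = 3.3153

(4.4490, 3.3153, -1.2500)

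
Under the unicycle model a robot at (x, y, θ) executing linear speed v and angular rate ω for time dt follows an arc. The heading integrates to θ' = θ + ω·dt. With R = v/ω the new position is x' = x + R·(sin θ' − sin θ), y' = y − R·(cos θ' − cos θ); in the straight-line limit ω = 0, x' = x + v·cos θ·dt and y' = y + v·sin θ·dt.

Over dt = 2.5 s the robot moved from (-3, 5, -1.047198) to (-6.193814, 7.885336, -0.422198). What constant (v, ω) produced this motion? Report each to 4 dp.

v = -1.7500, ω = 0.2500

Δθ = -0.422198 − -1.047198 = 0.625000
ω = Δθ/dt = 0.625000/2.5 = 0.2500
R = Δx/(sin θ' − sin θ) = -7.0000
v = R·ω = -7.0000·0.2500 = -1.7500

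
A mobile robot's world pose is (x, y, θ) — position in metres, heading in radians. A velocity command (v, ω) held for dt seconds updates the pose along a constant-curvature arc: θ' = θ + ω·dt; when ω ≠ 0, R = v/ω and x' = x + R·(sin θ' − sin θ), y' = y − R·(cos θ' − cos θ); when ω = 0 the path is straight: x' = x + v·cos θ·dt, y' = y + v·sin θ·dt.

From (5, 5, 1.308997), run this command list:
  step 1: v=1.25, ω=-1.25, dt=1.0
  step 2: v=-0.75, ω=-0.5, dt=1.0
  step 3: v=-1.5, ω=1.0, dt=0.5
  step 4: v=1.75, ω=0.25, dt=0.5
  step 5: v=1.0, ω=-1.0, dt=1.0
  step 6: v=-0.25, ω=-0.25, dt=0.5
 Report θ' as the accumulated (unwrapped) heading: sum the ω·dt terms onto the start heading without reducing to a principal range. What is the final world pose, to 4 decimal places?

step 1: θ'=0.0590 (R=-1.0000) → pose (5.9070, 5.7394, 0.0590)
step 2: θ'=-0.4410 (R=1.5000) → pose (5.1782, 5.8803, -0.4410)
step 3: θ'=0.0590 (R=-1.5000) → pose (4.4495, 6.0212, 0.0590)
step 4: θ'=0.1840 (R=7.0000) → pose (5.3175, 6.1272, 0.1840)
step 5: θ'=-0.8160 (R=-1.0000) → pose (6.2289, 5.8292, -0.8160)
step 6: θ'=-0.9410 (R=1.0000) → pose (6.1492, 5.9254, -0.9410)

(6.1492, 5.9254, -0.9410)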